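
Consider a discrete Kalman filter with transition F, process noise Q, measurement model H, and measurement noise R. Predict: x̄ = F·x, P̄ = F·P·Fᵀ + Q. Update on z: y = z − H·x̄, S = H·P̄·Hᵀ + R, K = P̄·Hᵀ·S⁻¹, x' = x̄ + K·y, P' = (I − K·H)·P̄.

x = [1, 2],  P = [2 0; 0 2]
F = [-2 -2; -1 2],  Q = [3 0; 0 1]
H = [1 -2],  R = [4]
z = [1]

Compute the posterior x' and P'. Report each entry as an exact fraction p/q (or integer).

x' = [-147/83, -89/83]
P' = [848/83 370/83; 370/83 237/83]

x̄ = F·x = [-6, 3]
P̄ = F·P·Fᵀ + Q = [19 -4; -4 11]
y = z − H·x̄ = [13]
S = H·P̄·Hᵀ + R = [83]
K = P̄·Hᵀ·S⁻¹ = [27/83; -26/83]
x' = x̄ + K·y = [-147/83, -89/83]
P' = (I − K·H)·P̄ = [848/83 370/83; 370/83 237/83]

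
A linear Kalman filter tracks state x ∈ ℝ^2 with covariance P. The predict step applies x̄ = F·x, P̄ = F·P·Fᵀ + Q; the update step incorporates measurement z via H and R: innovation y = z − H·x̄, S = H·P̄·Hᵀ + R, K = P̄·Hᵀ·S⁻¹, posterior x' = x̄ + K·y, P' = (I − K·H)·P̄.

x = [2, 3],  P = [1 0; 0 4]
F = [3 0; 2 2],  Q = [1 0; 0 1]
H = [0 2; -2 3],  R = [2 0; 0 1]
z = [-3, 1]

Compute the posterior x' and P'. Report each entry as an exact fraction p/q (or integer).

x̄ = F·x = [6, 10]
P̄ = F·P·Fᵀ + Q = [10 6; 6 21]
y = z − H·x̄ = [-23, -17]
S = H·P̄·Hᵀ + R = [86 102; 102 158]
K = P̄·Hᵀ·S⁻¹ = [525/796 -349/796; 717/1592 51/1592]
x' = x̄ + K·y = [-683/398, -719/796]
P' = (I − K·H)·P̄ = [481/398 525/796; 525/796 717/1592]

x' = [-683/398, -719/796]
P' = [481/398 525/796; 525/796 717/1592]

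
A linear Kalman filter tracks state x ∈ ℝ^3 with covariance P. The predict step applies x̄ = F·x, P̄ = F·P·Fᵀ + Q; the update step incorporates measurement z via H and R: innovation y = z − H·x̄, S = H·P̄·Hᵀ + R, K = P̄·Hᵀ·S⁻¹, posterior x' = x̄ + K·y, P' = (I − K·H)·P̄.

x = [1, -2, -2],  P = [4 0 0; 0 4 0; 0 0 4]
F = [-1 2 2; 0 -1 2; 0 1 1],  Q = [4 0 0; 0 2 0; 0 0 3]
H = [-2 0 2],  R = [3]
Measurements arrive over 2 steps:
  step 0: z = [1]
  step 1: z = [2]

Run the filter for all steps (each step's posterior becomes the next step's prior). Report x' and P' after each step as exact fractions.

step 0: x̄ = F·x = [-9, -2, -4]
step 0: P̄ = F·P·Fᵀ + Q = [40 8 16; 8 22 4; 16 4 11]
step 0: y = z − H·x̄ = [-9]
step 0: S = H·P̄·Hᵀ + R = [79]
step 0: K = P̄·Hᵀ·S⁻¹ = [-48/79; -8/79; -10/79]
step 0: x' = x̄ + K·y = [-279/79, -86/79, -226/79]
step 0: P' = (I − K·H)·P̄ = [856/79 248/79 784/79; 248/79 1674/79 236/79; 784/79 236/79 769/79]
step 1: x̄ = F·x = [-345/79, -366/79, -312/79]
step 1: P̄ = F·P·Fᵀ + Q = [8704/79 -1120/79 4798/79; -1120/79 3964/79 100/79; 4798/79 100/79 3152/79]
step 1: y = z − H·x̄ = [92/79]
step 1: S = H·P̄·Hᵀ + R = [9277/79]
step 1: K = P̄·Hᵀ·S⁻¹ = [-7812/9277; 2440/9277; -3292/9277]
step 1: x' = x̄ + K·y = [-49611/9277, -40138/9277, -40472/9277]
step 1: P' = (I − K·H)·P̄ = [249616/9277 109760/9277 237898/9277; 109760/9277 390132/9277 113420/9277; 237898/9277 113420/9277 232960/9277]

step 0: x' = [-279/79, -86/79, -226/79], P' = [856/79 248/79 784/79; 248/79 1674/79 236/79; 784/79 236/79 769/79]
step 1: x' = [-49611/9277, -40138/9277, -40472/9277], P' = [249616/9277 109760/9277 237898/9277; 109760/9277 390132/9277 113420/9277; 237898/9277 113420/9277 232960/9277]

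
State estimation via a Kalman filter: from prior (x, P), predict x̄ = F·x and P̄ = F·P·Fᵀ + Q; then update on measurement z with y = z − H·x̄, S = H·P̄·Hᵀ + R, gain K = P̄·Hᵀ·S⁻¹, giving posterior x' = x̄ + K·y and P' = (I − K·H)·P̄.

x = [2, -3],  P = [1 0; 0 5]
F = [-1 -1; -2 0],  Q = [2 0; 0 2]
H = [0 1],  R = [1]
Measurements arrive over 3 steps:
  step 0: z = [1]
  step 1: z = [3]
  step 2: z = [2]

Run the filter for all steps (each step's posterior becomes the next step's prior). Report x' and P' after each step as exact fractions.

step 0: x' = [17/7, 2/7], P' = [52/7 2/7; 2/7 6/7]
step 1: x' = [227/229, 632/229], P' = [820/229 108/229; 108/229 222/229]
step 2: x' = [-7489/3967, 7022/3967], P' = [14684/3967 1856/3967; 1856/3967 3738/3967]

step 0: x̄ = F·x = [1, -4]
step 0: P̄ = F·P·Fᵀ + Q = [8 2; 2 6]
step 0: y = z − H·x̄ = [5]
step 0: S = H·P̄·Hᵀ + R = [7]
step 0: K = P̄·Hᵀ·S⁻¹ = [2/7; 6/7]
step 0: x' = x̄ + K·y = [17/7, 2/7]
step 0: P' = (I − K·H)·P̄ = [52/7 2/7; 2/7 6/7]
step 1: x̄ = F·x = [-19/7, -34/7]
step 1: P̄ = F·P·Fᵀ + Q = [76/7 108/7; 108/7 222/7]
step 1: y = z − H·x̄ = [55/7]
step 1: S = H·P̄·Hᵀ + R = [229/7]
step 1: K = P̄·Hᵀ·S⁻¹ = [108/229; 222/229]
step 1: x' = x̄ + K·y = [227/229, 632/229]
step 1: P' = (I − K·H)·P̄ = [820/229 108/229; 108/229 222/229]
step 2: x̄ = F·x = [-859/229, -454/229]
step 2: P̄ = F·P·Fᵀ + Q = [1716/229 1856/229; 1856/229 3738/229]
step 2: y = z − H·x̄ = [912/229]
step 2: S = H·P̄·Hᵀ + R = [3967/229]
step 2: K = P̄·Hᵀ·S⁻¹ = [1856/3967; 3738/3967]
step 2: x' = x̄ + K·y = [-7489/3967, 7022/3967]
step 2: P' = (I − K·H)·P̄ = [14684/3967 1856/3967; 1856/3967 3738/3967]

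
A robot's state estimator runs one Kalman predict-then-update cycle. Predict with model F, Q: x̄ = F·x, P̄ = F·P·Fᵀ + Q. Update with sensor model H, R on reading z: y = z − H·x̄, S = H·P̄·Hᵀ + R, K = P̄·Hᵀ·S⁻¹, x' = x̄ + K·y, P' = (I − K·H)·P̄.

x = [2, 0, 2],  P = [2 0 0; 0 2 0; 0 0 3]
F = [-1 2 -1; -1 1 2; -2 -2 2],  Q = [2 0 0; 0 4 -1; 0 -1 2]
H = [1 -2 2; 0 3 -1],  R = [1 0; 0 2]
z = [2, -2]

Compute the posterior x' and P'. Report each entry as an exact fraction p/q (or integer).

x̄ = F·x = [-4, 2, 0]
P̄ = F·P·Fᵀ + Q = [15 0 -10; 0 20 11; -10 11 30]
y = z − H·x̄ = [10, -8]
S = H·P̄·Hᵀ + R = [88 -82; -82 146]
K = P̄·Hᵀ·S⁻¹ = [45/3062 235/3062; 695/3062 709/1531; 2167/3062 640/1531]
x' = x̄ + K·y = [-6839/1531, 865/1531, 5715/1531]
P' = (I − K·H)·P̄ = [43805/3062 -10705/3062 -32585/3062; -10705/3062 2134/1531 4984/1531; -32585/3062 4984/1531 13672/1531]

x' = [-6839/1531, 865/1531, 5715/1531]
P' = [43805/3062 -10705/3062 -32585/3062; -10705/3062 2134/1531 4984/1531; -32585/3062 4984/1531 13672/1531]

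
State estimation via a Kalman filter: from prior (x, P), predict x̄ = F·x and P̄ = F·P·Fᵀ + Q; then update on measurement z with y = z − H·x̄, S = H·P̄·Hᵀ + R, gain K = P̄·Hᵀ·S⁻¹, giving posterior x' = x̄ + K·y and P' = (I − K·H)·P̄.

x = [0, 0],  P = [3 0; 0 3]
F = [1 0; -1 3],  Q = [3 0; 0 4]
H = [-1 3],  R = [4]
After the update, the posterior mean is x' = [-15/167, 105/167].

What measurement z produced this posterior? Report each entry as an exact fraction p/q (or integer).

x̄ = F·x = [0, 0]
P̄ = F·P·Fᵀ + Q = [6 -3; -3 34]
S = H·P̄·Hᵀ + R = [334]
K = P̄·Hᵀ·S⁻¹ = [-15/334; 105/334]
x' − x̄ = [-15/167, 105/167] = K·y
y = (KᵀK)⁻¹·Kᵀ·(x' − x̄) = [2]
z = y + H·x̄ = [2] + [0] = [2]

z = [2]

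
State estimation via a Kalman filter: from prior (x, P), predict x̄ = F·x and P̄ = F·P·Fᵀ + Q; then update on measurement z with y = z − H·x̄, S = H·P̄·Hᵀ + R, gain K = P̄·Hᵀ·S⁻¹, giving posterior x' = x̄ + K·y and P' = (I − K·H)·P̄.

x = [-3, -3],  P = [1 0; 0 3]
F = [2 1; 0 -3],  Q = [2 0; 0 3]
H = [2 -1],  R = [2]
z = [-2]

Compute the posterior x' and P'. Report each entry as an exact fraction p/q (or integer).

x' = [-261/104, -33/13]
P' = [207/104 45/13; 45/13 102/13]

x̄ = F·x = [-9, 9]
P̄ = F·P·Fᵀ + Q = [9 -9; -9 30]
y = z − H·x̄ = [25]
S = H·P̄·Hᵀ + R = [104]
K = P̄·Hᵀ·S⁻¹ = [27/104; -6/13]
x' = x̄ + K·y = [-261/104, -33/13]
P' = (I − K·H)·P̄ = [207/104 45/13; 45/13 102/13]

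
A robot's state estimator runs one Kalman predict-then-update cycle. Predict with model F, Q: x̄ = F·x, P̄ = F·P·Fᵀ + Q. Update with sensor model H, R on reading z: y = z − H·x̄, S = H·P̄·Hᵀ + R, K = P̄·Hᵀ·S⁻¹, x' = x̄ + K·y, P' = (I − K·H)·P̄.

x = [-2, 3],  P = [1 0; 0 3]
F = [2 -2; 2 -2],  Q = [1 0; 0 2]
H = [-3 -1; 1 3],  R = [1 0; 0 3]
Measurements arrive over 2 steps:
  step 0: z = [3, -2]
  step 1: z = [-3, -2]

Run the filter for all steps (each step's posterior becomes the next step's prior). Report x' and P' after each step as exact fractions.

step 0: x̄ = F·x = [-10, -10]
step 0: P̄ = F·P·Fᵀ + Q = [17 16; 16 18]
step 0: y = z − H·x̄ = [-37, 38]
step 0: S = H·P̄·Hᵀ + R = [268 -265; -265 278]
step 0: K = P̄·Hᵀ·S⁻¹ = [-1401/4279 -335/4279; 202/4279 1270/4279]
step 0: x' = x̄ + K·y = [-3683/4279, -2004/4279]
step 0: P' = (I − K·H)·P̄ = [651/4279 -552/4279; -552/4279 1454/4279]
step 1: x̄ = F·x = [-3358/4279, -3358/4279]
step 1: P̄ = F·P·Fᵀ + Q = [17115/4279 12836/4279; 12836/4279 21394/4279]
step 1: y = z − H·x̄ = [-26269/4279, 4874/4279]
step 1: S = H·P̄·Hᵀ + R = [256724/4279 -243887/4279; -243887/4279 299514/4279]
step 1: K = P̄·Hᵀ·S⁻¹ = [-1322127/4069073 -320905/4069073; 196822/4069073 1206602/4069073]
step 1: x' = x̄ + K·y = [4557821/4069073, -3027176/4069073]
step 1: P' = (I − K·H)·P̄ = [616137/4069073 -526284/4069073; -526284/4069073 1382030/4069073]

step 0: x' = [-3683/4279, -2004/4279], P' = [651/4279 -552/4279; -552/4279 1454/4279]
step 1: x' = [4557821/4069073, -3027176/4069073], P' = [616137/4069073 -526284/4069073; -526284/4069073 1382030/4069073]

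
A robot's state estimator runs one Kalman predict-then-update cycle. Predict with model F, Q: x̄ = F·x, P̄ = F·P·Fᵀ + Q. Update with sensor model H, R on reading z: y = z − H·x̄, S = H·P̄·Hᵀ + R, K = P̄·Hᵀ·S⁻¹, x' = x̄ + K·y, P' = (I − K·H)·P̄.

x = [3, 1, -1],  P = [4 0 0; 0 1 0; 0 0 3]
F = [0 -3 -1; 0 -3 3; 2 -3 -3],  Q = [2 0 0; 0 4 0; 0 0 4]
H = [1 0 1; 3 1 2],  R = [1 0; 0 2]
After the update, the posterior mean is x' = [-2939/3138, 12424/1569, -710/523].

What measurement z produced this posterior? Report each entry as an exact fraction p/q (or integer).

z = [-3, 3]

x̄ = F·x = [-2, -6, 6]
P̄ = F·P·Fᵀ + Q = [14 0 18; 0 40 -18; 18 -18 56]
S = H·P̄·Hᵀ + R = [107 226; 226 536]
K = P̄·Hᵀ·S⁻¹ = [-119/1569 557/3138; -2638/1569 1124/1569; 518/523 -74/523]
x' − x̄ = [3337/3138, 21838/1569, -3848/523] = K·y
y = (KᵀK)⁻¹·Kᵀ·(x' − x̄) = [-7, 3]
z = y + H·x̄ = [-7, 3] + [4, 0] = [-3, 3]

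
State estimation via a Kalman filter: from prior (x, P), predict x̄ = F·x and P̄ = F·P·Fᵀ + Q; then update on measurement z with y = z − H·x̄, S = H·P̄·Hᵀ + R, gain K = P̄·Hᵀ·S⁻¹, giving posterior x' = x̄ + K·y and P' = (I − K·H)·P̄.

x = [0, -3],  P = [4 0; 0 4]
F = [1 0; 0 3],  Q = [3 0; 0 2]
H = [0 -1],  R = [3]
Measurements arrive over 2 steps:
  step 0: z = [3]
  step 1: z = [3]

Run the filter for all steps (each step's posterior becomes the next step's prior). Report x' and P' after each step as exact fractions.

step 0: x̄ = F·x = [0, -9]
step 0: P̄ = F·P·Fᵀ + Q = [7 0; 0 38]
step 0: y = z − H·x̄ = [-6]
step 0: S = H·P̄·Hᵀ + R = [41]
step 0: K = P̄·Hᵀ·S⁻¹ = [0; -38/41]
step 0: x' = x̄ + K·y = [0, -141/41]
step 0: P' = (I − K·H)·P̄ = [7 0; 0 114/41]
step 1: x̄ = F·x = [0, -423/41]
step 1: P̄ = F·P·Fᵀ + Q = [10 0; 0 1108/41]
step 1: y = z − H·x̄ = [-300/41]
step 1: S = H·P̄·Hᵀ + R = [1231/41]
step 1: K = P̄·Hᵀ·S⁻¹ = [0; -1108/1231]
step 1: x' = x̄ + K·y = [0, -4593/1231]
step 1: P' = (I − K·H)·P̄ = [10 0; 0 3324/1231]

step 0: x' = [0, -141/41], P' = [7 0; 0 114/41]
step 1: x' = [0, -4593/1231], P' = [10 0; 0 3324/1231]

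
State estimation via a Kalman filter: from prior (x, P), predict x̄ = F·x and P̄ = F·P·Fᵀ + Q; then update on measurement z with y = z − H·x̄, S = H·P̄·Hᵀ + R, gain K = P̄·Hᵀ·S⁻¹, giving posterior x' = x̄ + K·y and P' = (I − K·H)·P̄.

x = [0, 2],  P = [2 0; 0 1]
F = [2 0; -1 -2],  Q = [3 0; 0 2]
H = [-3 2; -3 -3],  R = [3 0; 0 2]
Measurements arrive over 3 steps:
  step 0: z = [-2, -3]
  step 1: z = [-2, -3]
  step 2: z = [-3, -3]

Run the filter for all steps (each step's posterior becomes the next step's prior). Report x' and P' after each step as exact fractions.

step 0: x̄ = F·x = [0, -4]
step 0: P̄ = F·P·Fᵀ + Q = [11 -4; -4 8]
step 0: y = z − H·x̄ = [6, -15]
step 0: S = H·P̄·Hᵀ + R = [182 39; 39 101]
step 0: K = P̄·Hᵀ·S⁻¹ = [-3322/16861 -171/1297; 3296/16861 -252/1297]
step 0: x' = x̄ + K·y = [13413/16861, 1472/16861]
step 0: P' = (I − K·H)·P̄ = [2586/16861 -1104/16861; -1104/16861 3288/16861]
step 1: x̄ = F·x = [26826/16861, -16357/16861]
step 1: P̄ = F·P·Fᵀ + Q = [60927/16861 -756/16861; -756/16861 45044/16861]
step 1: y = z − H·x̄ = [79470/16861, -19176/16861]
step 1: S = H·P̄·Hᵀ + R = [788174/16861 275811/16861; 275811/16861 973853/16861]
step 1: K = P̄·Hᵀ·S⁻¹ = [-7691526/41011441 -5423499/41011441; 7507652/41011441 -7721532/41011441]
step 1: x' = x̄ + K·y = [35165670/41011441, 4381535/41011441]
step 1: P' = (I − K·H)·P̄ = [6061182/41011441 -2445516/41011441; -2445516/41011441 7593204/41011441]
step 2: x̄ = F·x = [70331340/41011441, -43928740/41011441]
step 2: P̄ = F·P·Fᵀ + Q = [147279051/41011441 -2340300/41011441; -2340300/41011441 108674816/41011441]
step 2: y = z − H·x̄ = [175817177/41011441, -43826523/41011441]
step 2: S = H·P̄·Hᵀ + R = [1911328646/41011441 666441663/41011441; 666441663/41011441 2343482285/41011441]
step 2: K = P̄·Hᵀ·S⁻¹ = [-18449163426/98387675101 -13008534039/98387675101; 18004868984/98387675101 -18513138564/98387675101]
step 2: x' = x̄ + K·y = [103536376935/98387675101, -8415087600/98387675101]
step 2: P' = (I − K·H)·P̄ = [14538440466/98387675101 -5866084440/98387675101; -5866084440/98387675101 18208176816/98387675101]

step 0: x' = [13413/16861, 1472/16861], P' = [2586/16861 -1104/16861; -1104/16861 3288/16861]
step 1: x' = [35165670/41011441, 4381535/41011441], P' = [6061182/41011441 -2445516/41011441; -2445516/41011441 7593204/41011441]
step 2: x' = [103536376935/98387675101, -8415087600/98387675101], P' = [14538440466/98387675101 -5866084440/98387675101; -5866084440/98387675101 18208176816/98387675101]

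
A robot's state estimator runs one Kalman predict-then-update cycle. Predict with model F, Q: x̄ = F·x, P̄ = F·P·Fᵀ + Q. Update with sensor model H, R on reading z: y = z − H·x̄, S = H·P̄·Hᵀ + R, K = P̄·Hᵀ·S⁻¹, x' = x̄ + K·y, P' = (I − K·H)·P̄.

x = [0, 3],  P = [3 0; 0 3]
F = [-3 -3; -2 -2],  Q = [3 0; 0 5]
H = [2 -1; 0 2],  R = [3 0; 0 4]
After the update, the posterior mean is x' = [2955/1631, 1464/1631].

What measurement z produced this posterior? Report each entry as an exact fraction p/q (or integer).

z = [3, 2]

x̄ = F·x = [-9, -6]
P̄ = F·P·Fᵀ + Q = [57 36; 36 29]
S = H·P̄·Hᵀ + R = [116 86; 86 120]
K = P̄·Hᵀ·S⁻¹ = [792/1631 411/1631; 43/1631 1515/3262]
x' − x̄ = [17634/1631, 11250/1631] = K·y
y = (KᵀK)⁻¹·Kᵀ·(x' − x̄) = [15, 14]
z = y + H·x̄ = [15, 14] + [-12, -12] = [3, 2]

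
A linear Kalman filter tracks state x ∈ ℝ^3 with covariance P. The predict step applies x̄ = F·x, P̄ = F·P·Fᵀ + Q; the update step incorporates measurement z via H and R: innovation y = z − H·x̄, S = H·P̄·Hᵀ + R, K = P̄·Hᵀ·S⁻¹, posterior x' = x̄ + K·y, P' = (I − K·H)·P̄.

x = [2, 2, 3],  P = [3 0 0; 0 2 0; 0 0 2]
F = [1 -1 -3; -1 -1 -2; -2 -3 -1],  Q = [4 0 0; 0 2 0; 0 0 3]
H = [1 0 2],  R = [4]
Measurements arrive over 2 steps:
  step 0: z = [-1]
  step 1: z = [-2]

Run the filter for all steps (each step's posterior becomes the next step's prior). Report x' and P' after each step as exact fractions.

step 0: x̄ = F·x = [-9, -10, -13]
step 0: P̄ = F·P·Fᵀ + Q = [27 11 6; 11 15 16; 6 16 35]
step 0: y = z − H·x̄ = [34]
step 0: S = H·P̄·Hᵀ + R = [195]
step 0: K = P̄·Hᵀ·S⁻¹ = [1/5; 43/195; 76/195]
step 0: x' = x̄ + K·y = [-11/5, -488/195, 49/195]
step 0: P' = (I − K·H)·P̄ = [96/5 12/5 -46/5; 12/5 1076/195 -148/195; -46/5 -148/195 1049/195]
step 1: x̄ = F·x = [-88/195, 21/5, 2273/195]
step 1: P̄ = F·P·Fᵀ + Q = [23981/195 28/5 -12031/195; 28/5 66/5 132/5; -12031/195 132/5 23846/195]
step 1: y = z − H·x̄ = [-1616/65]
step 1: S = H·P̄·Hᵀ + R = [24007/65]
step 1: K = P̄·Hᵀ·S⁻¹ = [-27/24007; 3796/24007; 11887/24007]
step 1: x' = x̄ + K·y = [-30488/72021, 6455/24007, -47081/72021]
step 1: P' = (I − K·H)·P̄ = [8857072/72021 136016/24007 -4428698/72021; 136016/24007 95206/24007 -60416/24007; -4428698/72021 -60416/24007 2285671/72021]

step 0: x' = [-11/5, -488/195, 49/195], P' = [96/5 12/5 -46/5; 12/5 1076/195 -148/195; -46/5 -148/195 1049/195]
step 1: x' = [-30488/72021, 6455/24007, -47081/72021], P' = [8857072/72021 136016/24007 -4428698/72021; 136016/24007 95206/24007 -60416/24007; -4428698/72021 -60416/24007 2285671/72021]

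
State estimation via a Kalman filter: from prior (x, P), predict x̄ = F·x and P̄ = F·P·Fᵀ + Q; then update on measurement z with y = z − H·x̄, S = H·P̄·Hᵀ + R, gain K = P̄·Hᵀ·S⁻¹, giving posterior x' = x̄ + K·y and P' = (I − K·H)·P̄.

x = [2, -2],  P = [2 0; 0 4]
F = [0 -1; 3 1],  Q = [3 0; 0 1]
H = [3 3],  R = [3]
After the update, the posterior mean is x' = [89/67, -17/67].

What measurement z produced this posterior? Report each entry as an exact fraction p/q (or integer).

z = [3]

x̄ = F·x = [2, 4]
P̄ = F·P·Fᵀ + Q = [7 -4; -4 23]
S = H·P̄·Hᵀ + R = [201]
K = P̄·Hᵀ·S⁻¹ = [3/67; 19/67]
x' − x̄ = [-45/67, -285/67] = K·y
y = (KᵀK)⁻¹·Kᵀ·(x' − x̄) = [-15]
z = y + H·x̄ = [-15] + [18] = [3]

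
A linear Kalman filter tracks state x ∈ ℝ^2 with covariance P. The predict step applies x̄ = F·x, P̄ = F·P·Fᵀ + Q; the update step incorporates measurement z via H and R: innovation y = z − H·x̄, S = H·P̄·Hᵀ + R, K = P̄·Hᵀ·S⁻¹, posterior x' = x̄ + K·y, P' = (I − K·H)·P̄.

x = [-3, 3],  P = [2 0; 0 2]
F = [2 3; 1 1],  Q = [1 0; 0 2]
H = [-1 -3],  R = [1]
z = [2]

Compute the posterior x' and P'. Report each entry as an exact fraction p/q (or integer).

x' = [141/142, -70/71]
P' = [585/142 -88/71; -88/71 34/71]

x̄ = F·x = [3, 0]
P̄ = F·P·Fᵀ + Q = [27 10; 10 6]
y = z − H·x̄ = [5]
S = H·P̄·Hᵀ + R = [142]
K = P̄·Hᵀ·S⁻¹ = [-57/142; -14/71]
x' = x̄ + K·y = [141/142, -70/71]
P' = (I − K·H)·P̄ = [585/142 -88/71; -88/71 34/71]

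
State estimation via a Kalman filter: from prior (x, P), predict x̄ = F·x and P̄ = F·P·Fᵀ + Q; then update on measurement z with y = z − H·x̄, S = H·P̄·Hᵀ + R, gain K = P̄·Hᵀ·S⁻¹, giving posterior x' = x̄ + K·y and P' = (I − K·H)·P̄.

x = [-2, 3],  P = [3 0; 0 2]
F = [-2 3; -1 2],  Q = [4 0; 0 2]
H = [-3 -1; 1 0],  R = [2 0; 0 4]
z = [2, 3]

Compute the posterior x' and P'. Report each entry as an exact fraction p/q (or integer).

x̄ = F·x = [13, 8]
P̄ = F·P·Fᵀ + Q = [34 18; 18 13]
y = z − H·x̄ = [49, -10]
S = H·P̄·Hᵀ + R = [429 -120; -120 38]
K = P̄·Hᵀ·S⁻¹ = [-80/317 31/317; -193/951 -53/317]
x' = x̄ + K·y = [-109/317, -259/951]
P' = (I − K·H)·P̄ = [124/317 -212/317; -212/317 2294/951]

x' = [-109/317, -259/951]
P' = [124/317 -212/317; -212/317 2294/951]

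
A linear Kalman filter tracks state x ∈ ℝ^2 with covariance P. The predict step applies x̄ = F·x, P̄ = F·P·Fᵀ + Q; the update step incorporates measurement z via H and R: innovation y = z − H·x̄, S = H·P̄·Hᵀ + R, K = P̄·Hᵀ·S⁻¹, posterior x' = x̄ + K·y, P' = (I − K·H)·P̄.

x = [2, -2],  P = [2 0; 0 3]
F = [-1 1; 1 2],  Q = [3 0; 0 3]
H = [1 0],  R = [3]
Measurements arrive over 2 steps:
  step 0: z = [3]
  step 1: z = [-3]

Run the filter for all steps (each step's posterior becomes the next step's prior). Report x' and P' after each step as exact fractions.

step 0: x̄ = F·x = [-4, -2]
step 0: P̄ = F·P·Fᵀ + Q = [8 4; 4 17]
step 0: y = z − H·x̄ = [7]
step 0: S = H·P̄·Hᵀ + R = [11]
step 0: K = P̄·Hᵀ·S⁻¹ = [8/11; 4/11]
step 0: x' = x̄ + K·y = [12/11, 6/11]
step 0: P' = (I − K·H)·P̄ = [24/11 12/11; 12/11 171/11]
step 1: x̄ = F·x = [-6/11, 24/11]
step 1: P̄ = F·P·Fᵀ + Q = [204/11 306/11; 306/11 789/11]
step 1: y = z − H·x̄ = [-27/11]
step 1: S = H·P̄·Hᵀ + R = [237/11]
step 1: K = P̄·Hᵀ·S⁻¹ = [68/79; 102/79]
step 1: x' = x̄ + K·y = [-210/79, -78/79]
step 1: P' = (I − K·H)·P̄ = [204/79 306/79; 306/79 2829/79]

step 0: x' = [12/11, 6/11], P' = [24/11 12/11; 12/11 171/11]
step 1: x' = [-210/79, -78/79], P' = [204/79 306/79; 306/79 2829/79]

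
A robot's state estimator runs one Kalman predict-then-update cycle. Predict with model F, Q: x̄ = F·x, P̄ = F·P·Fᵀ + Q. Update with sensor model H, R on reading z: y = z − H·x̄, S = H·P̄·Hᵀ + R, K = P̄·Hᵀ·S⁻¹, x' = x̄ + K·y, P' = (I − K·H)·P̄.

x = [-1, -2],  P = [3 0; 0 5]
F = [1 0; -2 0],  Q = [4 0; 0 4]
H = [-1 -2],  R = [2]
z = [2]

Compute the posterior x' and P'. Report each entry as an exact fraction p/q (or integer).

x̄ = F·x = [-1, 2]
P̄ = F·P·Fᵀ + Q = [7 -6; -6 16]
y = z − H·x̄ = [5]
S = H·P̄·Hᵀ + R = [49]
K = P̄·Hᵀ·S⁻¹ = [5/49; -26/49]
x' = x̄ + K·y = [-24/49, -32/49]
P' = (I − K·H)·P̄ = [318/49 -164/49; -164/49 108/49]

x' = [-24/49, -32/49]
P' = [318/49 -164/49; -164/49 108/49]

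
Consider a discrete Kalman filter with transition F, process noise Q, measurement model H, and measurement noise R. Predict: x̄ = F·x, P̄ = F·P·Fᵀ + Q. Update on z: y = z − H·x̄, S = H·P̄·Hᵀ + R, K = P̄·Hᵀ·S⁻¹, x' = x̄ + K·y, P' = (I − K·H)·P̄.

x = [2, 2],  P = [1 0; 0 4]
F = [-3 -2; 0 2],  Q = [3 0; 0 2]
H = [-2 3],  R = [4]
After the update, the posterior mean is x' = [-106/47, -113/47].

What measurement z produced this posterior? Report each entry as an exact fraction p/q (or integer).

x̄ = F·x = [-10, 4]
P̄ = F·P·Fᵀ + Q = [28 -16; -16 18]
S = H·P̄·Hᵀ + R = [470]
K = P̄·Hᵀ·S⁻¹ = [-52/235; 43/235]
x' − x̄ = [364/47, -301/47] = K·y
y = (KᵀK)⁻¹·Kᵀ·(x' − x̄) = [-35]
z = y + H·x̄ = [-35] + [32] = [-3]

z = [-3]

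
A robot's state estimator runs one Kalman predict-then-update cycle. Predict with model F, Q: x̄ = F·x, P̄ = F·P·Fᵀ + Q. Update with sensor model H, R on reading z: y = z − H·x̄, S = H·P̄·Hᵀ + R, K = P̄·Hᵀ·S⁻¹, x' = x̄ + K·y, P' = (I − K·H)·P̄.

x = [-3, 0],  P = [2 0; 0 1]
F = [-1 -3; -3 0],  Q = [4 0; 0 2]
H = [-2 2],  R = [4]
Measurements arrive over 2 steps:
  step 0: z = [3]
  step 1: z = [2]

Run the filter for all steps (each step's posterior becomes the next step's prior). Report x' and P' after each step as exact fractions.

step 0: x̄ = F·x = [3, 9]
step 0: P̄ = F·P·Fᵀ + Q = [15 6; 6 20]
step 0: y = z − H·x̄ = [-9]
step 0: S = H·P̄·Hᵀ + R = [96]
step 0: K = P̄·Hᵀ·S⁻¹ = [-3/16; 7/24]
step 0: x' = x̄ + K·y = [75/16, 51/8]
step 0: P' = (I − K·H)·P̄ = [93/8 45/4; 45/4 71/6]
step 1: x̄ = F·x = [-381/16, -225/16]
step 1: P̄ = F·P·Fᵀ + Q = [1517/8 1089/8; 1089/8 853/8]
step 1: y = z − H·x̄ = [-35/2]
step 1: S = H·P̄·Hᵀ + R = [100]
step 1: K = P̄·Hᵀ·S⁻¹ = [-107/100; -59/100]
step 1: x' = x̄ + K·y = [-407/80, -299/80]
step 1: P' = (I − K·H)·P̄ = [15027/200 14599/200; 14599/200 14363/200]

step 0: x' = [75/16, 51/8], P' = [93/8 45/4; 45/4 71/6]
step 1: x' = [-407/80, -299/80], P' = [15027/200 14599/200; 14599/200 14363/200]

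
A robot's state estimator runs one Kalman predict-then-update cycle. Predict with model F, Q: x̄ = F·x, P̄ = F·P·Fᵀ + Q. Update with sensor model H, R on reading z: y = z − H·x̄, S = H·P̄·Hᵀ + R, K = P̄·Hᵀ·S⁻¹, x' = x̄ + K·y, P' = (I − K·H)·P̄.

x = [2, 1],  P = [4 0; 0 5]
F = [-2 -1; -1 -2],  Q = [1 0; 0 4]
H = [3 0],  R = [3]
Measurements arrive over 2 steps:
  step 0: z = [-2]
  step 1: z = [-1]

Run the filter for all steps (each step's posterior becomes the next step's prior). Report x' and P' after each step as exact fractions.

step 0: x' = [-49/67, -34/67], P' = [22/67 18/67; 18/67 904/67]
step 1: x' = [-999/3460, -3689/1730], P' = [1131/3460 971/1730; 971/1730 9141/865]

step 0: x̄ = F·x = [-5, -4]
step 0: P̄ = F·P·Fᵀ + Q = [22 18; 18 28]
step 0: y = z − H·x̄ = [13]
step 0: S = H·P̄·Hᵀ + R = [201]
step 0: K = P̄·Hᵀ·S⁻¹ = [22/67; 18/67]
step 0: x' = x̄ + K·y = [-49/67, -34/67]
step 0: P' = (I − K·H)·P̄ = [22/67 18/67; 18/67 904/67]
step 1: x̄ = F·x = [132/67, 117/67]
step 1: P̄ = F·P·Fᵀ + Q = [1131/67 1942/67; 1942/67 3978/67]
step 1: y = z − H·x̄ = [-463/67]
step 1: S = H·P̄·Hᵀ + R = [10380/67]
step 1: K = P̄·Hᵀ·S⁻¹ = [1131/3460; 971/1730]
step 1: x' = x̄ + K·y = [-999/3460, -3689/1730]
step 1: P' = (I − K·H)·P̄ = [1131/3460 971/1730; 971/1730 9141/865]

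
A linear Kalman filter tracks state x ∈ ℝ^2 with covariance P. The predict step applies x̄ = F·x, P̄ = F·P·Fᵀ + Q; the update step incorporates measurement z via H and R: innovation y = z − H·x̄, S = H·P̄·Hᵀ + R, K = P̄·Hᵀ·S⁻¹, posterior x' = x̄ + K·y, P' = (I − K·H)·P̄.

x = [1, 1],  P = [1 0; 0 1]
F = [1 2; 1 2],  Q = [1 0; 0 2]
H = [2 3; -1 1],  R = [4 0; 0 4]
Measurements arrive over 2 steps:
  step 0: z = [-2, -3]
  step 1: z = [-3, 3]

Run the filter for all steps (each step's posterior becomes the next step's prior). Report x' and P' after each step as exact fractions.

step 0: x' = [619/1041, -964/1041], P' = [776/1041 -260/1041; -260/1041 452/1041]
step 1: x' = [-316220/221503, -18331/221503], P' = [154960/221503 -54788/221503; -54788/221503 96148/221503]

step 0: x̄ = F·x = [3, 3]
step 0: P̄ = F·P·Fᵀ + Q = [6 5; 5 7]
step 0: y = z − H·x̄ = [-17, -3]
step 0: S = H·P̄·Hᵀ + R = [151 4; 4 7]
step 0: K = P̄·Hᵀ·S⁻¹ = [193/1041 -259/1041; 209/1041 178/1041]
step 0: x' = x̄ + K·y = [619/1041, -964/1041]
step 0: P' = (I − K·H)·P̄ = [776/1041 -260/1041; -260/1041 452/1041]
step 1: x̄ = F·x = [-1309/1041, -1309/1041]
step 1: P̄ = F·P·Fᵀ + Q = [2585/1041 1544/1041; 1544/1041 3626/1041]
step 1: y = z − H·x̄ = [3422/1041, 3]
step 1: S = H·P̄·Hᵀ + R = [65666/1041 4; 4 7]
step 1: K = P̄·Hᵀ·S⁻¹ = [36389/221503 -52437/221503; 44717/221503 37734/221503]
step 1: x' = x̄ + K·y = [-316220/221503, -18331/221503]
step 1: P' = (I − K·H)·P̄ = [154960/221503 -54788/221503; -54788/221503 96148/221503]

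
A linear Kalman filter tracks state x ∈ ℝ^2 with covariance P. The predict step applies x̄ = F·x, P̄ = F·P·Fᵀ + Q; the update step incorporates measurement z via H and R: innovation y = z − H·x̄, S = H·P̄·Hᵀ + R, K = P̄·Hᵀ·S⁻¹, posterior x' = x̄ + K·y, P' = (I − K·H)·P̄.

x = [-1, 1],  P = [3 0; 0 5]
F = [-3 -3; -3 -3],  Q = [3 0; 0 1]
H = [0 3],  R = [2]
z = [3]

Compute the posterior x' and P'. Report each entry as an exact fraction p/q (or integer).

x' = [648/659, 657/659]
P' = [2769/659 144/659; 144/659 146/659]

x̄ = F·x = [0, 0]
P̄ = F·P·Fᵀ + Q = [75 72; 72 73]
y = z − H·x̄ = [3]
S = H·P̄·Hᵀ + R = [659]
K = P̄·Hᵀ·S⁻¹ = [216/659; 219/659]
x' = x̄ + K·y = [648/659, 657/659]
P' = (I − K·H)·P̄ = [2769/659 144/659; 144/659 146/659]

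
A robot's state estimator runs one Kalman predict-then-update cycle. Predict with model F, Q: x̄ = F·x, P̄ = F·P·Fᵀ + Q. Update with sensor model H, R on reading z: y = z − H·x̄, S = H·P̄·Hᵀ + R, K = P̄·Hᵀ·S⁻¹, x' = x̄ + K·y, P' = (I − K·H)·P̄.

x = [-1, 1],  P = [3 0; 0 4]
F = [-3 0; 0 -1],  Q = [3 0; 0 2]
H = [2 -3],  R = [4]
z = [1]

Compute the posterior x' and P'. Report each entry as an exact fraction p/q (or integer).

x' = [27/89, -17/89]
P' = [870/89 540/89; 540/89 372/89]

x̄ = F·x = [3, -1]
P̄ = F·P·Fᵀ + Q = [30 0; 0 6]
y = z − H·x̄ = [-8]
S = H·P̄·Hᵀ + R = [178]
K = P̄·Hᵀ·S⁻¹ = [30/89; -9/89]
x' = x̄ + K·y = [27/89, -17/89]
P' = (I − K·H)·P̄ = [870/89 540/89; 540/89 372/89]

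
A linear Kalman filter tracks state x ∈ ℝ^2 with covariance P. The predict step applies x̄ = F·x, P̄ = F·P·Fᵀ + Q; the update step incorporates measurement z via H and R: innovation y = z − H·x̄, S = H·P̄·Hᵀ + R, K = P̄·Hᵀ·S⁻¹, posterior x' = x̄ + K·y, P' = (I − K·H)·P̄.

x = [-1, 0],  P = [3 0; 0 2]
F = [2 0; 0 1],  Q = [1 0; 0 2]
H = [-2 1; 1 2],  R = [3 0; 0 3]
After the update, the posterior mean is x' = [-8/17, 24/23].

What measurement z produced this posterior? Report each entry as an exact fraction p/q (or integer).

x̄ = F·x = [-2, 0]
P̄ = F·P·Fᵀ + Q = [13 0; 0 4]
S = H·P̄·Hᵀ + R = [59 -18; -18 32]
K = P̄·Hᵀ·S⁻¹ = [-13/34 13/68; 4/23 8/23]
x' − x̄ = [26/17, 24/23] = K·y
y = (KᵀK)⁻¹·Kᵀ·(x' − x̄) = [-2, 4]
z = y + H·x̄ = [-2, 4] + [4, -2] = [2, 2]

z = [2, 2]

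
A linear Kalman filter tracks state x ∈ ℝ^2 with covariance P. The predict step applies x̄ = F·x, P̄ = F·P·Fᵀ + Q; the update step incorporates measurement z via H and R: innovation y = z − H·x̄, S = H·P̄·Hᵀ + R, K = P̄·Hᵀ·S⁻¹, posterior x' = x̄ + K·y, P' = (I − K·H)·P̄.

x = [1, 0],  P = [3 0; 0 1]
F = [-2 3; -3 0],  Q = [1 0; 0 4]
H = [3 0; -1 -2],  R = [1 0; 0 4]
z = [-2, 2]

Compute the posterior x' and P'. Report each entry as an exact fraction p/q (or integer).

x' = [-1536/2317, -245/331]
P' = [760/6951 -46/993; -46/993 955/993]

x̄ = F·x = [-2, -3]
P̄ = F·P·Fᵀ + Q = [22 18; 18 31]
y = z − H·x̄ = [4, -6]
S = H·P̄·Hᵀ + R = [199 -174; -174 222]
K = P̄·Hᵀ·S⁻¹ = [760/2317 -29/6951; -46/331 -466/993]
x' = x̄ + K·y = [-1536/2317, -245/331]
P' = (I − K·H)·P̄ = [760/6951 -46/993; -46/993 955/993]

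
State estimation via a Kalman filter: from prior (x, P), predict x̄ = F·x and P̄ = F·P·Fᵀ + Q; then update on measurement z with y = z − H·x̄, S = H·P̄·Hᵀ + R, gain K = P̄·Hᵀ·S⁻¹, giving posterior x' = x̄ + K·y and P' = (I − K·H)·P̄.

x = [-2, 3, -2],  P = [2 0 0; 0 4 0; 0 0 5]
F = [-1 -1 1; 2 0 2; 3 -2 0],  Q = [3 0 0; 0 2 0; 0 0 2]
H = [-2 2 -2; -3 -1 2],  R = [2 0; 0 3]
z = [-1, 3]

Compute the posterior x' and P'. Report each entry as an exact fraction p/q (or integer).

x̄ = F·x = [-3, -8, -12]
P̄ = F·P·Fᵀ + Q = [14 6 2; 6 30 12; 2 12 36]
y = z − H·x̄ = [-15, 10]
S = H·P̄·Hᵀ + R = [194 -68; -68 267]
K = P̄·Hᵀ·S⁻¹ = [-4166/23587 -4948/23587; 2388/23587 -1512/23587; -5106/23587 3470/23587]
x' = x̄ + K·y = [-57751/23587, -239636/23587, -171754/23587]
P' = (I − K·H)·P̄ = [29186/23587 122754/23587 97734/23587; 122754/23587 614010/23587 488868/23587; 97734/23587 488868/23587 396240/23587]

x' = [-57751/23587, -239636/23587, -171754/23587]
P' = [29186/23587 122754/23587 97734/23587; 122754/23587 614010/23587 488868/23587; 97734/23587 488868/23587 396240/23587]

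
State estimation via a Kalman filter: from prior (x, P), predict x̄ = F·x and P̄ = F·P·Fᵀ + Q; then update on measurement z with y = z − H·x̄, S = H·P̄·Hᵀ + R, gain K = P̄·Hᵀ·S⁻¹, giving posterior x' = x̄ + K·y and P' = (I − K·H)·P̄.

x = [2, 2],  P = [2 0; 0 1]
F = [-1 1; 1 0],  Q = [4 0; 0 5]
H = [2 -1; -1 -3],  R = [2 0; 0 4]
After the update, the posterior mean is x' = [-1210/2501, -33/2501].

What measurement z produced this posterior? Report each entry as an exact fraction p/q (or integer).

z = [-1, 1]

x̄ = F·x = [0, 2]
P̄ = F·P·Fᵀ + Q = [7 -2; -2 7]
S = H·P̄·Hᵀ + R = [45 17; 17 62]
K = P̄·Hᵀ·S⁻¹ = [1009/2501 -317/2501; -359/2501 -668/2501]
x' − x̄ = [-1210/2501, -5035/2501] = K·y
y = (KᵀK)⁻¹·Kᵀ·(x' − x̄) = [1, 7]
z = y + H·x̄ = [1, 7] + [-2, -6] = [-1, 1]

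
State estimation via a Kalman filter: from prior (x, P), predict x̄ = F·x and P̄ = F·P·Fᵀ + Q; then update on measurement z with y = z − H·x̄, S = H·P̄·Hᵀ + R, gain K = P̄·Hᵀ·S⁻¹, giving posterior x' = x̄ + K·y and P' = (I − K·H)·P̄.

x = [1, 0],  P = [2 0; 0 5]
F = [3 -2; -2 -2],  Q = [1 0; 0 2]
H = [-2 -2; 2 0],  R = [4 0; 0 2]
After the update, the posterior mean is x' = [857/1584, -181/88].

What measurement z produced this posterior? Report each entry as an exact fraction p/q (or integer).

x̄ = F·x = [3, -2]
P̄ = F·P·Fᵀ + Q = [39 8; 8 30]
S = H·P̄·Hᵀ + R = [344 -188; -188 158]
K = P̄·Hᵀ·S⁻¹ = [-47/4752 1145/2376; -125/264 -61/132]
x' − x̄ = [-3895/1584, -5/88] = K·y
y = (KᵀK)⁻¹·Kᵀ·(x' − x̄) = [5, -5]
z = y + H·x̄ = [5, -5] + [-2, 6] = [3, 1]

z = [3, 1]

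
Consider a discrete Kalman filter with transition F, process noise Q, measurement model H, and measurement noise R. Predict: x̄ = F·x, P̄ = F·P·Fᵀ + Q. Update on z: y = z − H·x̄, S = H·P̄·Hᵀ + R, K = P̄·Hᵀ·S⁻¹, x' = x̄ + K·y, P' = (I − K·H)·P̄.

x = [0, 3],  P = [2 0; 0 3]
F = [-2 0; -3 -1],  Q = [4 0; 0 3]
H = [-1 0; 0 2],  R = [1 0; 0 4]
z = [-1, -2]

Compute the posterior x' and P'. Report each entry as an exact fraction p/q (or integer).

x̄ = F·x = [0, -3]
P̄ = F·P·Fᵀ + Q = [12 12; 12 24]
y = z − H·x̄ = [-1, 4]
S = H·P̄·Hᵀ + R = [13 -24; -24 100]
K = P̄·Hᵀ·S⁻¹ = [-156/181 6/181; -12/181 84/181]
x' = x̄ + K·y = [180/181, -195/181]
P' = (I − K·H)·P̄ = [156/181 12/181; 12/181 168/181]

x' = [180/181, -195/181]
P' = [156/181 12/181; 12/181 168/181]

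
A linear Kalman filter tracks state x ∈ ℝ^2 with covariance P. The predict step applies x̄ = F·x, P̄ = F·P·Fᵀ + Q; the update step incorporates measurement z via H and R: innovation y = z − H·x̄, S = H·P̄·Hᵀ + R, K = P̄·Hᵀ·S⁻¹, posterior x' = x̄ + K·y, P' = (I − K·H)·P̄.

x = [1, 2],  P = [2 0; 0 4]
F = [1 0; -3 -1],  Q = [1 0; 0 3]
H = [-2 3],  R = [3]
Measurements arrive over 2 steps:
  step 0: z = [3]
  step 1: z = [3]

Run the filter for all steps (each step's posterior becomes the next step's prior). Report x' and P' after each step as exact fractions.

step 0: x' = [-7/13, 15/26], P' = [15/13 9/13; 9/13 77/104]
step 1: x' = [-10575/23501, 16575/23501], P' = [21372/23501 12504/23501; 12504/23501 14903/23501]

step 0: x̄ = F·x = [1, -5]
step 0: P̄ = F·P·Fᵀ + Q = [3 -6; -6 25]
step 0: y = z − H·x̄ = [20]
step 0: S = H·P̄·Hᵀ + R = [312]
step 0: K = P̄·Hᵀ·S⁻¹ = [-1/13; 29/104]
step 0: x' = x̄ + K·y = [-7/13, 15/26]
step 0: P' = (I − K·H)·P̄ = [15/13 9/13; 9/13 77/104]
step 1: x̄ = F·x = [-7/13, 27/26]
step 1: P̄ = F·P·Fᵀ + Q = [28/13 -54/13; -54/13 1901/104]
step 1: y = z − H·x̄ = [-31/26]
step 1: S = H·P̄·Hᵀ + R = [23501/104]
step 1: K = P̄·Hᵀ·S⁻¹ = [-1744/23501; 6567/23501]
step 1: x' = x̄ + K·y = [-10575/23501, 16575/23501]
step 1: P' = (I − K·H)·P̄ = [21372/23501 12504/23501; 12504/23501 14903/23501]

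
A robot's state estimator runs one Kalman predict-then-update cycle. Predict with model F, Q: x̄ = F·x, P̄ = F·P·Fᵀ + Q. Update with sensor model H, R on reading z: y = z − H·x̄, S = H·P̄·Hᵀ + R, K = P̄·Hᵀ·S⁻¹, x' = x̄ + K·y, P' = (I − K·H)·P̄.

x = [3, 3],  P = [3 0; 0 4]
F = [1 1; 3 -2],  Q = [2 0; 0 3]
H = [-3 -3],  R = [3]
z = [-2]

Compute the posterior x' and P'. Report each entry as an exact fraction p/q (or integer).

x' = [391/86, -659/172]
P' = [312/43 -619/86; -619/86 1285/172]

x̄ = F·x = [6, 3]
P̄ = F·P·Fᵀ + Q = [9 1; 1 46]
y = z − H·x̄ = [25]
S = H·P̄·Hᵀ + R = [516]
K = P̄·Hᵀ·S⁻¹ = [-5/86; -47/172]
x' = x̄ + K·y = [391/86, -659/172]
P' = (I − K·H)·P̄ = [312/43 -619/86; -619/86 1285/172]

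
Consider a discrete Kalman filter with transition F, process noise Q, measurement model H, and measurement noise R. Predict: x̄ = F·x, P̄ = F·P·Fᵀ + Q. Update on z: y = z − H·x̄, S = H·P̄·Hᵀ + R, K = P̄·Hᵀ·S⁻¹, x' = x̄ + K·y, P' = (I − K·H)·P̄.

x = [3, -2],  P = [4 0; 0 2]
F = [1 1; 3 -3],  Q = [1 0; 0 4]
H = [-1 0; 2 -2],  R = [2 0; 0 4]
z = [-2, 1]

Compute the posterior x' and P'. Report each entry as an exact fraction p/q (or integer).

x̄ = F·x = [1, 15]
P̄ = F·P·Fᵀ + Q = [7 6; 6 58]
y = z − H·x̄ = [-1, 29]
S = H·P̄·Hᵀ + R = [9 -2; -2 216]
K = P̄·Hᵀ·S⁻¹ = [-377/485 1/485; -376/485 -237/485]
x' = x̄ + K·y = [891/485, 778/485]
P' = (I − K·H)·P̄ = [754/485 752/485; 752/485 1226/485]

x' = [891/485, 778/485]
P' = [754/485 752/485; 752/485 1226/485]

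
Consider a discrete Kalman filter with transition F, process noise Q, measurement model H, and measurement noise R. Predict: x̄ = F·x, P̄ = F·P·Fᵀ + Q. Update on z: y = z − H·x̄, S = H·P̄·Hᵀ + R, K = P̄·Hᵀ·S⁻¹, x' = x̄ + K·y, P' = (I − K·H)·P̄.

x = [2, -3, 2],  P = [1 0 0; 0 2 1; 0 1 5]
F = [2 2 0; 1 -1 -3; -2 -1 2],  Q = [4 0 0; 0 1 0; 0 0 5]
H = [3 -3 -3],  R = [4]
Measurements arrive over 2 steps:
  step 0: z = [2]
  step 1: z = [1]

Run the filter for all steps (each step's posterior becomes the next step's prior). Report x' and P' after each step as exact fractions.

step 0: x̄ = F·x = [-2, -1, 3]
step 0: P̄ = F·P·Fᵀ + Q = [16 -8 -4; -8 55 -29; -4 -29 27]
step 0: y = z − H·x̄ = [14]
step 0: S = H·P̄·Hᵀ + R = [580]
step 0: K = P̄·Hᵀ·S⁻¹ = [21/145; -51/290; -3/290]
step 0: x' = x̄ + K·y = [4/145, -502/145, 414/145]
step 0: P' = (I − K·H)·P̄ = [556/145 982/145 -454/145; 982/145 5374/145 -4358/145; -454/145 -4358/145 3906/145]
step 1: x̄ = F·x = [-996/145, -736/145, 1322/145]
step 1: P̄ = F·P·Fᵀ + Q = [32156/145 19236/145 -38112/145; 19236/145 15841/145 -26182/145; -38112/145 -26182/145 48939/145]
step 1: y = z − H·x̄ = [4891/145]
step 1: S = H·P̄·Hᵀ + R = [741496/145]
step 1: K = P̄·Hᵀ·S⁻¹ = [19137/92687; 88731/741496; -182607/741496]
step 1: x' = x̄ + K·y = [8847/92687, -770743/741496, 600875/741496]
step 1: P' = (I − K·H)·P̄ = [349276/92687 585393/92687 -261633/92687; 585393/92687 26709295/741496 -22144459/741496; -261633/92687 -22144459/741496 20294871/741496]

step 0: x' = [4/145, -502/145, 414/145], P' = [556/145 982/145 -454/145; 982/145 5374/145 -4358/145; -454/145 -4358/145 3906/145]
step 1: x' = [8847/92687, -770743/741496, 600875/741496], P' = [349276/92687 585393/92687 -261633/92687; 585393/92687 26709295/741496 -22144459/741496; -261633/92687 -22144459/741496 20294871/741496]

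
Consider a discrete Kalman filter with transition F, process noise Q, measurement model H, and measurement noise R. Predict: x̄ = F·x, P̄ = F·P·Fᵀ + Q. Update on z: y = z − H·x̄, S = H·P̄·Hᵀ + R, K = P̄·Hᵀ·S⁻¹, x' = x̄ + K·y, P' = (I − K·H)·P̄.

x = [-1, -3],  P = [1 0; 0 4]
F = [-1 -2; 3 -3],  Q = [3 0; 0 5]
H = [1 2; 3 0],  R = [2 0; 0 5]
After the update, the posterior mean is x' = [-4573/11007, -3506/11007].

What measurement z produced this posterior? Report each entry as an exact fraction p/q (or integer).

z = [-1, -2]

x̄ = F·x = [7, 6]
P̄ = F·P·Fᵀ + Q = [20 21; 21 50]
S = H·P̄·Hᵀ + R = [306 186; 186 185]
K = P̄·Hᵀ·S⁻¹ = [155/11007 1138/3669; 10667/22014 -538/3669]
x' − x̄ = [-81622/11007, -69548/11007] = K·y
y = (KᵀK)⁻¹·Kᵀ·(x' − x̄) = [-20, -23]
z = y + H·x̄ = [-20, -23] + [19, 21] = [-1, -2]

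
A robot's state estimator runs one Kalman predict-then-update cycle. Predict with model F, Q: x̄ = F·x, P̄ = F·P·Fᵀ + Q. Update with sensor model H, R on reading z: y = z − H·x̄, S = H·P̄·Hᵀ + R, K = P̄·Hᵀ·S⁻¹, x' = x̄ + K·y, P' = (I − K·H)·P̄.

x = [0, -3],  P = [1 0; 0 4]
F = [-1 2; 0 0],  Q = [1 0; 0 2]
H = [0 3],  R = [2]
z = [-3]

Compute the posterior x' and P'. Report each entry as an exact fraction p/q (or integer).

x' = [-6, -9/10]
P' = [18 0; 0 1/5]

x̄ = F·x = [-6, 0]
P̄ = F·P·Fᵀ + Q = [18 0; 0 2]
y = z − H·x̄ = [-3]
S = H·P̄·Hᵀ + R = [20]
K = P̄·Hᵀ·S⁻¹ = [0; 3/10]
x' = x̄ + K·y = [-6, -9/10]
P' = (I − K·H)·P̄ = [18 0; 0 1/5]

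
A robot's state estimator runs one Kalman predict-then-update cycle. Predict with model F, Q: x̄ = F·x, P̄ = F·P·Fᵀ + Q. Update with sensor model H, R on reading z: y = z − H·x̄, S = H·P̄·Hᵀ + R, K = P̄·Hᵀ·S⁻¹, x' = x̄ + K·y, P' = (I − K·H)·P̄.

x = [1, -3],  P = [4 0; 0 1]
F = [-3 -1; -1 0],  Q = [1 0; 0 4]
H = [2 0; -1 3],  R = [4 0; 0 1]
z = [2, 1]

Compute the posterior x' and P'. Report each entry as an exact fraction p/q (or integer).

x̄ = F·x = [0, -1]
P̄ = F·P·Fᵀ + Q = [38 12; 12 8]
y = z − H·x̄ = [2, 4]
S = H·P̄·Hᵀ + R = [156 -4; -4 39]
K = P̄·Hᵀ·S⁻¹ = [739/1517 -2/1517; 6/37 12/37]
x' = x̄ + K·y = [1470/1517, 23/37]
P' = (I − K·H)·P̄ = [1478/1517 12/37; 12/37 8/37]

x' = [1470/1517, 23/37]
P' = [1478/1517 12/37; 12/37 8/37]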